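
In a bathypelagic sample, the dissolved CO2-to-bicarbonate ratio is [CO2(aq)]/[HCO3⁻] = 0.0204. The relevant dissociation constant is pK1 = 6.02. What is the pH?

pH = 7.71

From K1 = [H⁺][HCO3⁻]/[CO2(aq)]:  pH = pK1 − log₁₀([CO2(aq)]/[HCO3⁻])
log₁₀(0.0204) = -1.690
pH = 6.02 − (-1.690) = 7.71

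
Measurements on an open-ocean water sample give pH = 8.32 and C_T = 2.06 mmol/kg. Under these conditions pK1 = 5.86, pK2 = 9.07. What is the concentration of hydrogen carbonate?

α₁ = 1 / (1 + [H⁺]/K1 + K2/[H⁺]) = 1 / (1 + 10^-2.46 + 10^-0.75)
   = 1 / (1 + 0.0034674 + 0.17783) = 1/1.1813 = 0.8465
[HCO3⁻] = α₁ × DIC = 0.8465 × 2.06 = 1.74 mmol/kg

[HCO3⁻] = 1.74 mmol/kg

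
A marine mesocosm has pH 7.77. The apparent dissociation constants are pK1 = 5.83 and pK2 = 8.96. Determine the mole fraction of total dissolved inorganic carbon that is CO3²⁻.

α₂ = 1 / (1 + [H⁺]/K2 + [H⁺]²/(K1K2)) = 1 / (1 + 10^+1.19 + 10^-0.75)
   = 1 / (1 + 15.488 + 0.17783) = 1/16.666 = 0.06000

α₂ = 0.0600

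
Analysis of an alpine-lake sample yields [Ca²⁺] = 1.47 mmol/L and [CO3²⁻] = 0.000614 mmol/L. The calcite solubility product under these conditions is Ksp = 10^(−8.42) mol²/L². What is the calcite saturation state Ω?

Ksp = 10^(−8.42) = 3.802×10^-9
Ω = [Ca²⁺][CO3²⁻]/Ksp = (1.47×10^-3)(0.000614×10^-3) / 3.802×10^-9 = 0.237

Ω = 0.237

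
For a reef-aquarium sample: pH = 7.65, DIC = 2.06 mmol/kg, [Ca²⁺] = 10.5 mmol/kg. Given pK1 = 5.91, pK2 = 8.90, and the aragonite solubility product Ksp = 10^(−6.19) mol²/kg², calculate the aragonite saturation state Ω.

Ω = 1.75

α₂ = 1 / (1 + [H⁺]/K2 + [H⁺]²/(K1K2)) = 1 / (1 + 10^+1.25 + 10^-0.49)
   = 1 / (1 + 17.783 + 0.32359) = 1/19.106 = 0.05234
[CO3²⁻] = α₂ × DIC = 0.05234 × 2.06 = 0.1078 mmol/kg
Ksp = 10^(−6.19) = 6.457×10^-7
Ω = [Ca²⁺][CO3²⁻]/Ksp = (10.5×10^-3)(1.078×10^-4) / 6.457×10^-7 = 1.75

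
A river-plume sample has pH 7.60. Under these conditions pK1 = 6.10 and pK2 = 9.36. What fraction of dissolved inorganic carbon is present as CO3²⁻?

α₂ = 0.0166

α₂ = 1 / (1 + [H⁺]/K2 + [H⁺]²/(K1K2)) = 1 / (1 + 10^+1.76 + 10^+0.26)
   = 1 / (1 + 57.544 + 1.8197) = 1/60.364 = 0.01657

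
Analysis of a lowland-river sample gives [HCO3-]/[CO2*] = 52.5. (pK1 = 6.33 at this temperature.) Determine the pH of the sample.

pH = 8.05

From K1 = [H⁺][HCO3-]/[CO2*]:  pH = pK1 + log₁₀([HCO3-]/[CO2*])
log₁₀(52.5) = +1.720
pH = 6.33 + (+1.720) = 8.05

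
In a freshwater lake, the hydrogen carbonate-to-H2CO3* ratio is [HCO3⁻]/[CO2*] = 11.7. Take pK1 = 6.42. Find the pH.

From K1 = [H⁺][HCO3⁻]/[CO2*]:  pH = pK1 + log₁₀([HCO3⁻]/[CO2*])
log₁₀(11.7) = +1.068
pH = 6.42 + (+1.068) = 7.49

pH = 7.49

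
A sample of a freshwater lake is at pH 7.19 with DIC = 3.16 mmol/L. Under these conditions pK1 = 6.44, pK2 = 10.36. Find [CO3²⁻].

α₂ = 1 / (1 + [H⁺]/K2 + [H⁺]²/(K1K2)) = 1 / (1 + 10^+3.17 + 10^+2.42)
   = 1 / (1 + 1479.1 + 263.03) = 1/1743.1 = 0.0005737
[CO3²⁻] = α₂ × DIC = 0.0005737 × 3.16 = 0.00181 mmol/L = 1.81 μmol/L

[CO3²⁻] = 1.81 μmol/L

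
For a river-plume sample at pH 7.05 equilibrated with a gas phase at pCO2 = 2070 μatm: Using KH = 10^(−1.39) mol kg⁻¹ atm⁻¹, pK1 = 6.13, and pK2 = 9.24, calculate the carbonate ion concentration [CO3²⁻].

[CO3²⁻] = 4.53 μmol/kg

[CO2*] = KH · pCO2 = 10^(−1.39) × 2070×10^-6 = 8.433×10^-5 mol/kg
α₀ = 1/(1 + K1/[H⁺] + K1K2/[H⁺]²) = 1/(1 + 10^+0.92 + 10^-1.27) = 0.1067
DIC = [CO2*]/α₀ = 8.433×10^-5 / 0.1067 = 0.7903 mmol/kg
[CO3²⁻] = α₂·DIC; α₂ = 0.005731, so [CO3²⁻] = 0.005731 × 0.7903 = 0.00453 mmol/kg = 4.53 μmol/kg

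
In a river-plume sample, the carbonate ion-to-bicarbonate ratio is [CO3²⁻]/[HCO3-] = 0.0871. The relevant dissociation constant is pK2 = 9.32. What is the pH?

pH = 8.26

From K2 = [H⁺][CO3²⁻]/[HCO3-]:  pH = pK2 + log₁₀([CO3²⁻]/[HCO3-])
log₁₀(0.0871) = -1.060
pH = 9.32 + (-1.060) = 8.26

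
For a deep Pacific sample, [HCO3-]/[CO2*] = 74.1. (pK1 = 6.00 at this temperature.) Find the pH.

pH = 7.87

From K1 = [H⁺][HCO3-]/[CO2*]:  pH = pK1 + log₁₀([HCO3-]/[CO2*])
log₁₀(74.1) = +1.870
pH = 6.00 + (+1.870) = 7.87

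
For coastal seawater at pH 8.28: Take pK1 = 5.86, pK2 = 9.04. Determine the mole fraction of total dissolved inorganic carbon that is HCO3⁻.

α₁ = 0.849

α₁ = 1 / (1 + [H⁺]/K1 + K2/[H⁺]) = 1 / (1 + 10^-2.42 + 10^-0.76)
   = 1 / (1 + 0.0038019 + 0.17378) = 1/1.1776 = 0.8492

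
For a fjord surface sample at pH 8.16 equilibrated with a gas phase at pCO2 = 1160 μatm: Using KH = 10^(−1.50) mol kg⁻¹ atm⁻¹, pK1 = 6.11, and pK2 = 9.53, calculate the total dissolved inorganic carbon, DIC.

DIC = 4.33 mmol/kg

[CO2*] = KH · pCO2 = 10^(−1.50) × 1160×10^-6 = 3.668×10^-5 mol/kg
α₀ = 1/(1 + K1/[H⁺] + K1K2/[H⁺]²) = 1/(1 + 10^+2.05 + 10^+0.68) = 0.008475
DIC = [CO2*]/α₀ = 3.668×10^-5 / 0.008475 = 4.33 mmol/kg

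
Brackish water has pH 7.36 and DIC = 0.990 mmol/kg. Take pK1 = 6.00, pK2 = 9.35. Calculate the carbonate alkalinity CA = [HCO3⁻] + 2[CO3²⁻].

CA = 0.959 mmol/kg

CA = [HCO3⁻] + 2[CO3²⁻] = (α₁ + 2α₂)·DIC
At pH 7.36: [H⁺]/K1 = 10^-1.36 = 0.043652, K2/[H⁺] = 10^-1.99 = 0.010233
α₁ = 1/(1 + 0.043652 + 0.010233) = 1/1.0539 = 0.9489; α₂ = α₁·K2/[H⁺] = 0.009710
α₁ + 2α₂ = 0.9683
CA = 0.9683 × 0.990 = 0.959 mmol/kg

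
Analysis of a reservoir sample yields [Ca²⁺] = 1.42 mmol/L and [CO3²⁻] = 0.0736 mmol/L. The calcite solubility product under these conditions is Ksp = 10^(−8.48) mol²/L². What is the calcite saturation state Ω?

Ω = 31.6

Ksp = 10^(−8.48) = 3.311×10^-9
Ω = [Ca²⁺][CO3²⁻]/Ksp = (1.42×10^-3)(0.0736×10^-3) / 3.311×10^-9 = 31.6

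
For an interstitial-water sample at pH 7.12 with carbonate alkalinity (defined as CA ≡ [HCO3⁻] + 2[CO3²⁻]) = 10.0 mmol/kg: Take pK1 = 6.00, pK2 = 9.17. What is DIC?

DIC = 10.7 mmol/kg

CA = [HCO3⁻] + 2[CO3²⁻] = (α₁ + 2α₂)·DIC
At pH 7.12: [H⁺]/K1 = 10^-1.12 = 0.075858, K2/[H⁺] = 10^-2.05 = 0.0089125
α₁ = 1/(1 + 0.075858 + 0.0089125) = 1/1.0848 = 0.9219; α₂ = α₁·K2/[H⁺] = 0.008216
α₁ + 2α₂ = 0.9383
DIC = CA / (α₁ + 2α₂) = 10.0 / 0.9383 = 10.7 mmol/kg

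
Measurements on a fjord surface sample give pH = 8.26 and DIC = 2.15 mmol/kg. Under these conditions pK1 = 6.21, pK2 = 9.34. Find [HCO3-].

α₁ = 1 / (1 + [H⁺]/K1 + K2/[H⁺]) = 1 / (1 + 10^-2.05 + 10^-1.08)
   = 1 / (1 + 0.0089125 + 0.083176) = 1/1.0921 = 0.9157
[HCO3⁻] = α₁ × DIC = 0.9157 × 2.15 = 1.97 mmol/kg

[HCO3⁻] = 1.97 mmol/kg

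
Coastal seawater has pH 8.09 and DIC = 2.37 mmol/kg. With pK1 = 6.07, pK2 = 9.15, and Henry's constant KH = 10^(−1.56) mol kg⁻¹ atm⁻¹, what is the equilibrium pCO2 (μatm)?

pCO2 = 749 μatm

α₀ = 1 / (1 + K1/[H⁺] + K1K2/[H⁺]²) = 1 / (1 + 10^+2.02 + 10^+0.96)
   = 1 / (1 + 104.71 + 9.1201) = 1/114.83 = 0.008708
[CO2*] = α₀ × DIC = 0.008708 × 2.37 = 0.02064 mmol/kg
pCO2 = [CO2*]/KH = 2.064×10^-5 / 2.754×10^-2 = 749 μatm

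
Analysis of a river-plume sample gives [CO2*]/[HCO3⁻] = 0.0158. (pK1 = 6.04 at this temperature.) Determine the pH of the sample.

From K1 = [H⁺][HCO3⁻]/[CO2*]:  pH = pK1 − log₁₀([CO2*]/[HCO3⁻])
log₁₀(0.0158) = -1.801
pH = 6.04 − (-1.801) = 7.84

pH = 7.84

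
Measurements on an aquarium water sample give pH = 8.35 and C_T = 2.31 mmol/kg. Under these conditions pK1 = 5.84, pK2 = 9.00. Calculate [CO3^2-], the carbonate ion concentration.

α₂ = 1 / (1 + [H⁺]/K2 + [H⁺]²/(K1K2)) = 1 / (1 + 10^+0.65 + 10^-1.86)
   = 1 / (1 + 4.4668 + 0.013804) = 1/5.4806 = 0.1825
[CO3²⁻] = α₂ × DIC = 0.1825 × 2.31 = 0.421 mmol/kg

[CO3²⁻] = 0.421 mmol/kg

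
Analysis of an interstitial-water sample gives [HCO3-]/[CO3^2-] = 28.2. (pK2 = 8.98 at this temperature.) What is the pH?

From K2 = [H⁺][CO3^2-]/[HCO3-]:  pH = pK2 − log₁₀([HCO3-]/[CO3^2-])
log₁₀(28.2) = +1.450
pH = 8.98 − (+1.450) = 7.53

pH = 7.53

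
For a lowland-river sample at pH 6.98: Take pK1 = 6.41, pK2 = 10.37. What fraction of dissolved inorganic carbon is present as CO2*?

α₀ = 0.212

α₀ = 1 / (1 + K1/[H⁺] + K1K2/[H⁺]²) = 1 / (1 + 10^+0.57 + 10^-2.82)
   = 1 / (1 + 3.7154 + 0.0015136) = 1/4.7169 = 0.2120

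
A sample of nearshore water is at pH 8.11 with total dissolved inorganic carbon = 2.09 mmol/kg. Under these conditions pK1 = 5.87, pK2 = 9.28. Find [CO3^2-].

[CO3²⁻] = 0.132 mmol/kg

α₂ = 1 / (1 + [H⁺]/K2 + [H⁺]²/(K1K2)) = 1 / (1 + 10^+1.17 + 10^-1.07)
   = 1 / (1 + 14.791 + 0.085114) = 1/15.876 = 0.06299
[CO3²⁻] = α₂ × DIC = 0.06299 × 2.09 = 0.132 mmol/kg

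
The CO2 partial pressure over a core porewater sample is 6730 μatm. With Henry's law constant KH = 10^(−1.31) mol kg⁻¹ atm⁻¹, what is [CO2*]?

KH = 10^(−1.31) = 4.898×10^-2 mol kg⁻¹ atm⁻¹
[CO2*] = KH · pCO2 = 4.898×10^-2 × 6730×10^-6 atm = 3.30×10^-4 mol/kg

[CO2*] = 330 μmol/kg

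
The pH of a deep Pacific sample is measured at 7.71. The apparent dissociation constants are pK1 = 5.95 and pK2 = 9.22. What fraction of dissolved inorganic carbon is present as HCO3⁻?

α₁ = 0.954

α₁ = 1 / (1 + [H⁺]/K1 + K2/[H⁺]) = 1 / (1 + 10^-1.76 + 10^-1.51)
   = 1 / (1 + 0.017378 + 0.030903) = 1/1.0483 = 0.9539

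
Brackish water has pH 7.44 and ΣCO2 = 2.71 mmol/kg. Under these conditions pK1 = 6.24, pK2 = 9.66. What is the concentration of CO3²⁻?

[CO3²⁻] = 15.3 μmol/kg

α₂ = 1 / (1 + [H⁺]/K2 + [H⁺]²/(K1K2)) = 1 / (1 + 10^+2.22 + 10^+1.02)
   = 1 / (1 + 165.96 + 10.471) = 1/177.43 = 0.005636
[CO3²⁻] = α₂ × DIC = 0.005636 × 2.71 = 0.0153 mmol/kg = 15.3 μmol/kg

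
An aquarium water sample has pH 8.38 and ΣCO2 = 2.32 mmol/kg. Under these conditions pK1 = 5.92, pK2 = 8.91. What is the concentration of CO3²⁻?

[CO3²⁻] = 0.527 mmol/kg

α₂ = 1 / (1 + [H⁺]/K2 + [H⁺]²/(K1K2)) = 1 / (1 + 10^+0.53 + 10^-1.93)
   = 1 / (1 + 3.3884 + 0.011749) = 1/4.4002 = 0.2273
[CO3²⁻] = α₂ × DIC = 0.2273 × 2.32 = 0.527 mmol/kg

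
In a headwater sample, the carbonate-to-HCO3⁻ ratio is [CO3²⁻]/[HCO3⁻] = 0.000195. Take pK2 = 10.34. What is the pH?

pH = 6.63

From K2 = [H⁺][CO3²⁻]/[HCO3⁻]:  pH = pK2 + log₁₀([CO3²⁻]/[HCO3⁻])
log₁₀(0.000195) = -3.710
pH = 10.34 + (-3.710) = 6.63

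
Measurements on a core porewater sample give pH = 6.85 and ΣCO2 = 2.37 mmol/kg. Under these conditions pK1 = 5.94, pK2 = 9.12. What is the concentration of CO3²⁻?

α₂ = 1 / (1 + [H⁺]/K2 + [H⁺]²/(K1K2)) = 1 / (1 + 10^+2.27 + 10^+1.36)
   = 1 / (1 + 186.21 + 22.909) = 1/210.12 = 0.004759
[CO3²⁻] = α₂ × DIC = 0.004759 × 2.37 = 0.0113 mmol/kg = 11.3 μmol/kg

[CO3²⁻] = 11.3 μmol/kg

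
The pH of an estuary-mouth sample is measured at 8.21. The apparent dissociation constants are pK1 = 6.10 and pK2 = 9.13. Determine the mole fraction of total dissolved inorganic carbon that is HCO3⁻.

α₁ = 0.887

α₁ = 1 / (1 + [H⁺]/K1 + K2/[H⁺]) = 1 / (1 + 10^-2.11 + 10^-0.92)
   = 1 / (1 + 0.0077625 + 0.12023) = 1/1.1280 = 0.8865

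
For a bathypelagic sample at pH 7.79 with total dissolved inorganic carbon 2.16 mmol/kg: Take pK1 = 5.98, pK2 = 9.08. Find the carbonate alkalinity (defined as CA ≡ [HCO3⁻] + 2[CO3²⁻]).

CA = 2.23 mmol/kg

CA = [HCO3⁻] + 2[CO3²⁻] = (α₁ + 2α₂)·DIC
At pH 7.79: [H⁺]/K1 = 10^-1.81 = 0.015488, K2/[H⁺] = 10^-1.29 = 0.051286
α₁ = 1/(1 + 0.015488 + 0.051286) = 1/1.0668 = 0.9374; α₂ = α₁·K2/[H⁺] = 0.04808
α₁ + 2α₂ = 1.0336
CA = 1.0336 × 2.16 = 2.23 mmol/kg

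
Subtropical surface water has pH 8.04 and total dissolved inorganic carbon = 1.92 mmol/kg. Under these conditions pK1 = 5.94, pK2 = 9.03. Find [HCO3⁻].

[HCO3⁻] = 1.73 mmol/kg

α₁ = 1 / (1 + [H⁺]/K1 + K2/[H⁺]) = 1 / (1 + 10^-2.10 + 10^-0.99)
   = 1 / (1 + 0.0079433 + 0.10233) = 1/1.1103 = 0.9007
[HCO3⁻] = α₁ × DIC = 0.9007 × 1.92 = 1.73 mmol/kg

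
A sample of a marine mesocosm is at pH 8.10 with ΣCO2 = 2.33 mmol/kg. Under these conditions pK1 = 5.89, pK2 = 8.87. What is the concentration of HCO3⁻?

[HCO3⁻] = 1.98 mmol/kg

α₁ = 1 / (1 + [H⁺]/K1 + K2/[H⁺]) = 1 / (1 + 10^-2.21 + 10^-0.77)
   = 1 / (1 + 0.0061660 + 0.16982) = 1/1.1760 = 0.8503
[HCO3⁻] = α₁ × DIC = 0.8503 × 2.33 = 1.98 mmol/kg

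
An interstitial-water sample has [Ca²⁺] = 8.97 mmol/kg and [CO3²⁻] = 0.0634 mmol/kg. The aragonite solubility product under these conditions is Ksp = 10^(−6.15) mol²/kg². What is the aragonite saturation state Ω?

Ksp = 10^(−6.15) = 7.079×10^-7
Ω = [Ca²⁺][CO3²⁻]/Ksp = (8.97×10^-3)(0.0634×10^-3) / 7.079×10^-7 = 0.803

Ω = 0.803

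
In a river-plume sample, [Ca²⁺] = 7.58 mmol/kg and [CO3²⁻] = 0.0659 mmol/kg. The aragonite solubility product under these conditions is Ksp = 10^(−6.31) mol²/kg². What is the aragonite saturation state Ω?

Ω = 1.02

Ksp = 10^(−6.31) = 4.898×10^-7
Ω = [Ca²⁺][CO3²⁻]/Ksp = (7.58×10^-3)(0.0659×10^-3) / 4.898×10^-7 = 1.02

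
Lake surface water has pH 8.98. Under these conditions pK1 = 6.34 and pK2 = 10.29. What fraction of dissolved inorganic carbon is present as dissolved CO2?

α₀ = 0.00218

α₀ = 1 / (1 + K1/[H⁺] + K1K2/[H⁺]²) = 1 / (1 + 10^+2.64 + 10^+1.33)
   = 1 / (1 + 436.52 + 21.380) = 1/458.90 = 0.002179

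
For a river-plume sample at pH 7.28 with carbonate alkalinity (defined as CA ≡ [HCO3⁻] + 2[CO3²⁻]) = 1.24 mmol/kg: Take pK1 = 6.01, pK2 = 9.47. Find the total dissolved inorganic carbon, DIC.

CA = [HCO3⁻] + 2[CO3²⁻] = (α₁ + 2α₂)·DIC
At pH 7.28: [H⁺]/K1 = 10^-1.27 = 0.053703, K2/[H⁺] = 10^-2.19 = 0.0064565
α₁ = 1/(1 + 0.053703 + 0.0064565) = 1/1.0602 = 0.9433; α₂ = α₁·K2/[H⁺] = 0.006090
α₁ + 2α₂ = 0.9554
DIC = CA / (α₁ + 2α₂) = 1.24 / 0.9554 = 1.30 mmol/kg

DIC = 1.30 mmol/kg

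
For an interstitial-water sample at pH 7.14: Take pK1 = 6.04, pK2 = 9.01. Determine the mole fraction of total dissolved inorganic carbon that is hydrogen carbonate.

α₁ = 0.915

α₁ = 1 / (1 + [H⁺]/K1 + K2/[H⁺]) = 1 / (1 + 10^-1.10 + 10^-1.87)
   = 1 / (1 + 0.079433 + 0.013490) = 1/1.0929 = 0.9150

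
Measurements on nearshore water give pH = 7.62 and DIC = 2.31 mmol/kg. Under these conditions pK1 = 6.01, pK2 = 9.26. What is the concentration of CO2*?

α₀ = 1 / (1 + K1/[H⁺] + K1K2/[H⁺]²) = 1 / (1 + 10^+1.61 + 10^-0.03)
   = 1 / (1 + 40.738 + 0.93325) = 1/42.671 = 0.02343
[CO2*] = α₀ × DIC = 0.02343 × 2.31 = 0.0541 mmol/kg

[CO2*] = 0.0541 mmol/kg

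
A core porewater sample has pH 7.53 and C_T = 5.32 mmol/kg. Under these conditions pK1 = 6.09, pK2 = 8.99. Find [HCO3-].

α₁ = 1 / (1 + [H⁺]/K1 + K2/[H⁺]) = 1 / (1 + 10^-1.44 + 10^-1.46)
   = 1 / (1 + 0.036308 + 0.034674) = 1/1.0710 = 0.9337
[HCO3⁻] = α₁ × DIC = 0.9337 × 5.32 = 4.97 mmol/kg

[HCO3⁻] = 4.97 mmol/kg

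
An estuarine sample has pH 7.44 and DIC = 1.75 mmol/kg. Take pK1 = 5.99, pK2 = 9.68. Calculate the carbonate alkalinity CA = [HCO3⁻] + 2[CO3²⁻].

CA = 1.70 mmol/kg

CA = [HCO3⁻] + 2[CO3²⁻] = (α₁ + 2α₂)·DIC
At pH 7.44: [H⁺]/K1 = 10^-1.45 = 0.035481, K2/[H⁺] = 10^-2.24 = 0.0057544
α₁ = 1/(1 + 0.035481 + 0.0057544) = 1/1.0412 = 0.9604; α₂ = α₁·K2/[H⁺] = 0.005527
α₁ + 2α₂ = 0.9715
CA = 0.9715 × 1.75 = 1.70 mmol/kg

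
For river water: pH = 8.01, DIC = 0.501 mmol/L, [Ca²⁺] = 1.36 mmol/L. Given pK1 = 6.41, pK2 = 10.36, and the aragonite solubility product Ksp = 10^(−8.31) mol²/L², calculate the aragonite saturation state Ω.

α₂ = 1 / (1 + [H⁺]/K2 + [H⁺]²/(K1K2)) = 1 / (1 + 10^+2.35 + 10^+0.75)
   = 1 / (1 + 223.87 + 5.6234) = 1/230.50 = 0.004338
[CO3²⁻] = α₂ × DIC = 0.004338 × 0.501 = 0.002174 mmol/L = 2.174 μmol/L
Ksp = 10^(−8.31) = 4.898×10^-9
Ω = [Ca²⁺][CO3²⁻]/Ksp = (1.36×10^-3)(2.174×10^-6) / 4.898×10^-9 = 0.604

Ω = 0.604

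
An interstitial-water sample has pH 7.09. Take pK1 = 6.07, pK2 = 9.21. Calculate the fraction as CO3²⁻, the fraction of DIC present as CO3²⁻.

α₂ = 0.00688

α₂ = 1 / (1 + [H⁺]/K2 + [H⁺]²/(K1K2)) = 1 / (1 + 10^+2.12 + 10^+1.10)
   = 1 / (1 + 131.83 + 12.589) = 1/145.41 = 0.006877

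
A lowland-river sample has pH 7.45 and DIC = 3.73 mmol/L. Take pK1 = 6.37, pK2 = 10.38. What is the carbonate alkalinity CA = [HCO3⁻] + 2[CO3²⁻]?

CA = [HCO3⁻] + 2[CO3²⁻] = (α₁ + 2α₂)·DIC
At pH 7.45: [H⁺]/K1 = 10^-1.08 = 0.083176, K2/[H⁺] = 10^-2.93 = 0.0011749
α₁ = 1/(1 + 0.083176 + 0.0011749) = 1/1.0844 = 0.9222; α₂ = α₁·K2/[H⁺] = 0.001084
α₁ + 2α₂ = 0.9244
CA = 0.9244 × 3.73 = 3.45 mmol/L

CA = 3.45 mmol/L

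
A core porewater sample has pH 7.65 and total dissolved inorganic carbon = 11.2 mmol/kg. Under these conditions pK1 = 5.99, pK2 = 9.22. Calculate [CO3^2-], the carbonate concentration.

α₂ = 1 / (1 + [H⁺]/K2 + [H⁺]²/(K1K2)) = 1 / (1 + 10^+1.57 + 10^-0.09)
   = 1 / (1 + 37.154 + 0.81283) = 1/38.966 = 0.02566
[CO3²⁻] = α₂ × DIC = 0.02566 × 11.2 = 0.287 mmol/kg

[CO3²⁻] = 0.287 mmol/kg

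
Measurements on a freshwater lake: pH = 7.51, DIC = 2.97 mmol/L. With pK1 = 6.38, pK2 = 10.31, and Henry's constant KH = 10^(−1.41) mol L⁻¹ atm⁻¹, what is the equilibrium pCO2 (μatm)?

α₀ = 1 / (1 + K1/[H⁺] + K1K2/[H⁺]²) = 1 / (1 + 10^+1.13 + 10^-1.67)
   = 1 / (1 + 13.490 + 0.021380) = 1/14.511 = 0.06891
[CO2*] = α₀ × DIC = 0.06891 × 2.97 = 0.2047 mmol/L
pCO2 = [CO2*]/KH = 2.047×10^-4 / 3.890×10^-2 = 5260 μatm

pCO2 = 5260 μatm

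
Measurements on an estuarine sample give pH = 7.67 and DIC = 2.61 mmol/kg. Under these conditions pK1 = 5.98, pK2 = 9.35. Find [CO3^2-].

α₂ = 1 / (1 + [H⁺]/K2 + [H⁺]²/(K1K2)) = 1 / (1 + 10^+1.68 + 10^-0.01)
   = 1 / (1 + 47.863 + 0.97724) = 1/49.840 = 0.02006
[CO3²⁻] = α₂ × DIC = 0.02006 × 2.61 = 0.0524 mmol/kg

[CO3²⁻] = 0.0524 mmol/kg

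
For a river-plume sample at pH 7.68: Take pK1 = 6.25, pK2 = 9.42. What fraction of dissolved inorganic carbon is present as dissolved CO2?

α₀ = 1 / (1 + K1/[H⁺] + K1K2/[H⁺]²) = 1 / (1 + 10^+1.43 + 10^-0.31)
   = 1 / (1 + 26.915 + 0.48978) = 1/28.405 = 0.03520

α₀ = 0.0352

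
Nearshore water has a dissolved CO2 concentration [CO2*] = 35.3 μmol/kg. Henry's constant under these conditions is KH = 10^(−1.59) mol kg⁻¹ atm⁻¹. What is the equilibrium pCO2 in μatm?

pCO2 = 1370 μatm

KH = 10^(−1.59) = 2.570×10^-2 mol kg⁻¹ atm⁻¹
pCO2 = [CO2*]/KH = 35.3×10^-6 / 2.570×10^-2 = 1.37×10^-3 atm = 1370 μatm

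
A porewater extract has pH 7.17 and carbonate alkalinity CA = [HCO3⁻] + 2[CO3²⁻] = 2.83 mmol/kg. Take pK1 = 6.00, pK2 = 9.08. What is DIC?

CA = [HCO3⁻] + 2[CO3²⁻] = (α₁ + 2α₂)·DIC
At pH 7.17: [H⁺]/K1 = 10^-1.17 = 0.067608, K2/[H⁺] = 10^-1.91 = 0.012303
α₁ = 1/(1 + 0.067608 + 0.012303) = 1/1.0799 = 0.9260; α₂ = α₁·K2/[H⁺] = 0.01139
α₁ + 2α₂ = 0.9488
DIC = CA / (α₁ + 2α₂) = 2.83 / 0.9488 = 2.98 mmol/kg

DIC = 2.98 mmol/kg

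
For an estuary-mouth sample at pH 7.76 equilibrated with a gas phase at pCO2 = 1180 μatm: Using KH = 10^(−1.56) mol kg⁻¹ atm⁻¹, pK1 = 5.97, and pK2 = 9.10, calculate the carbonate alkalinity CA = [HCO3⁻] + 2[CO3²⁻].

[CO2*] = KH · pCO2 = 10^(−1.56) × 1180×10^-6 = 3.250×10^-5 mol/kg
α₀ = 1/(1 + K1/[H⁺] + K1K2/[H⁺]²) = 1/(1 + 10^+1.79 + 10^+0.45) = 0.01527
DIC = [CO2*]/α₀ = 3.250×10^-5 / 0.01527 = 2.128 mmol/kg
CA = (α₁ + 2α₂)·DIC = (0.9417 + 2×0.04304) × 2.128 = 2.19 mmol/kg

CA = 2.19 mmol/kg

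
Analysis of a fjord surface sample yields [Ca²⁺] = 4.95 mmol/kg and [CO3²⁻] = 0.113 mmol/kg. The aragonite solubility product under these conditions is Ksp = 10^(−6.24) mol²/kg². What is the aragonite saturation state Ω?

Ksp = 10^(−6.24) = 5.754×10^-7
Ω = [Ca²⁺][CO3²⁻]/Ksp = (4.95×10^-3)(0.113×10^-3) / 5.754×10^-7 = 0.972

Ω = 0.972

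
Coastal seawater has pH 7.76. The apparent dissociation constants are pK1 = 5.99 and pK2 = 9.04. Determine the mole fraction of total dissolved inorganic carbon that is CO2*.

α₀ = 1 / (1 + K1/[H⁺] + K1K2/[H⁺]²) = 1 / (1 + 10^+1.77 + 10^+0.49)
   = 1 / (1 + 58.884 + 3.0903) = 1/62.975 = 0.01588

α₀ = 0.0159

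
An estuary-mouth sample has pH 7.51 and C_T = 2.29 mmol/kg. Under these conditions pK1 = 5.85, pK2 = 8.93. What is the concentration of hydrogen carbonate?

[HCO3⁻] = 2.16 mmol/kg

α₁ = 1 / (1 + [H⁺]/K1 + K2/[H⁺]) = 1 / (1 + 10^-1.66 + 10^-1.42)
   = 1 / (1 + 0.021878 + 0.038019) = 1/1.0599 = 0.9435
[HCO3⁻] = α₁ × DIC = 0.9435 × 2.29 = 2.16 mmol/kg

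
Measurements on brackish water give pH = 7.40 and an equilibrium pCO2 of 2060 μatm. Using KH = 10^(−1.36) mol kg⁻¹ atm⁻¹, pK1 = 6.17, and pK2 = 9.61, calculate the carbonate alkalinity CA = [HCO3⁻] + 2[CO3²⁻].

CA = 1.55 mmol/kg

[CO2*] = KH · pCO2 = 10^(−1.36) × 2060×10^-6 = 8.992×10^-5 mol/kg
α₀ = 1/(1 + K1/[H⁺] + K1K2/[H⁺]²) = 1/(1 + 10^+1.23 + 10^-0.98) = 0.05529
DIC = [CO2*]/α₀ = 8.992×10^-5 / 0.05529 = 1.626 mmol/kg
CA = (α₁ + 2α₂)·DIC = (0.9389 + 2×0.005789) × 1.626 = 1.55 mmol/kg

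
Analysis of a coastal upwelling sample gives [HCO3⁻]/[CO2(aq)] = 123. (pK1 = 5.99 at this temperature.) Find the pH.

From K1 = [H⁺][HCO3⁻]/[CO2(aq)]:  pH = pK1 + log₁₀([HCO3⁻]/[CO2(aq)])
log₁₀(123) = +2.090
pH = 5.99 + (+2.090) = 8.08

pH = 8.08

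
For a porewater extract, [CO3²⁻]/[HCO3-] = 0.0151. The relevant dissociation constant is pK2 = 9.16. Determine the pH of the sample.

pH = 7.34

From K2 = [H⁺][CO3²⁻]/[HCO3-]:  pH = pK2 + log₁₀([CO3²⁻]/[HCO3-])
log₁₀(0.0151) = -1.821
pH = 9.16 + (-1.821) = 7.34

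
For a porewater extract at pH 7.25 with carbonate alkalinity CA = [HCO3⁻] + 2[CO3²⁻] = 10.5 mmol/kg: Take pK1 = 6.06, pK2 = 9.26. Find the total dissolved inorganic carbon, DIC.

DIC = 11.1 mmol/kg

CA = [HCO3⁻] + 2[CO3²⁻] = (α₁ + 2α₂)·DIC
At pH 7.25: [H⁺]/K1 = 10^-1.19 = 0.064565, K2/[H⁺] = 10^-2.01 = 0.0097724
α₁ = 1/(1 + 0.064565 + 0.0097724) = 1/1.0743 = 0.9308; α₂ = α₁·K2/[H⁺] = 0.009096
α₁ + 2α₂ = 0.9490
DIC = CA / (α₁ + 2α₂) = 10.5 / 0.9490 = 11.1 mmol/kg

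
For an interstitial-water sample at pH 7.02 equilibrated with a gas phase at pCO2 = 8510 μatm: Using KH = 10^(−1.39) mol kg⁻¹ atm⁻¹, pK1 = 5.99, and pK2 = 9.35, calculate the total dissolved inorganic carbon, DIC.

[CO2*] = KH · pCO2 = 10^(−1.39) × 8510×10^-6 = 3.467×10^-4 mol/kg
α₀ = 1/(1 + K1/[H⁺] + K1K2/[H⁺]²) = 1/(1 + 10^+1.03 + 10^-1.30) = 0.08500
DIC = [CO2*]/α₀ = 3.467×10^-4 / 0.08500 = 4.08 mmol/kg

DIC = 4.08 mmol/kg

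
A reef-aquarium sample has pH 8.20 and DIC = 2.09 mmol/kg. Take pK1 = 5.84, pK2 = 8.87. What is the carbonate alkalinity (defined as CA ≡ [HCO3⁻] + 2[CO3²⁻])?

CA = 2.45 mmol/kg

CA = [HCO3⁻] + 2[CO3²⁻] = (α₁ + 2α₂)·DIC
At pH 8.20: [H⁺]/K1 = 10^-2.36 = 0.0043652, K2/[H⁺] = 10^-0.67 = 0.21380
α₁ = 1/(1 + 0.0043652 + 0.21380) = 1/1.2182 = 0.8209; α₂ = α₁·K2/[H⁺] = 0.1755
α₁ + 2α₂ = 1.1719
CA = 1.1719 × 2.09 = 2.45 mmol/kg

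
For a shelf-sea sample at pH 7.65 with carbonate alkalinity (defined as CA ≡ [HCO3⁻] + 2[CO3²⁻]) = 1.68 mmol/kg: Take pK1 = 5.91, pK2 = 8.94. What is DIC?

CA = [HCO3⁻] + 2[CO3²⁻] = (α₁ + 2α₂)·DIC
At pH 7.65: [H⁺]/K1 = 10^-1.74 = 0.018197, K2/[H⁺] = 10^-1.29 = 0.051286
α₁ = 1/(1 + 0.018197 + 0.051286) = 1/1.0695 = 0.9350; α₂ = α₁·K2/[H⁺] = 0.04795
α₁ + 2α₂ = 1.0309
DIC = CA / (α₁ + 2α₂) = 1.68 / 1.0309 = 1.63 mmol/kg

DIC = 1.63 mmol/kg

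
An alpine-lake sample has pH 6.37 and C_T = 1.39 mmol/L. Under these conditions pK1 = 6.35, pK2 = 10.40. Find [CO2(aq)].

[CO2*] = 0.679 mmol/L

α₀ = 1 / (1 + K1/[H⁺] + K1K2/[H⁺]²) = 1 / (1 + 10^+0.02 + 10^-4.01)
   = 1 / (1 + 1.0471 + 9.7724×10^-5) = 1/2.0472 = 0.4885
[CO2*] = α₀ × DIC = 0.4885 × 1.39 = 0.679 mmol/L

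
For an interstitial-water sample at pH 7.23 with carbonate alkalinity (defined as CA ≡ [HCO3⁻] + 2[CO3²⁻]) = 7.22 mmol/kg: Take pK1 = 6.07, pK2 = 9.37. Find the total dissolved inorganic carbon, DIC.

DIC = 7.66 mmol/kg

CA = [HCO3⁻] + 2[CO3²⁻] = (α₁ + 2α₂)·DIC
At pH 7.23: [H⁺]/K1 = 10^-1.16 = 0.069183, K2/[H⁺] = 10^-2.14 = 0.0072444
α₁ = 1/(1 + 0.069183 + 0.0072444) = 1/1.0764 = 0.9290; α₂ = α₁·K2/[H⁺] = 0.006730
α₁ + 2α₂ = 0.9425
DIC = CA / (α₁ + 2α₂) = 7.22 / 0.9425 = 7.66 mmol/kg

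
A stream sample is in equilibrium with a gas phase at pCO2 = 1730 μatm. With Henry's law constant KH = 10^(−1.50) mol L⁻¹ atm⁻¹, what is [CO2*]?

KH = 10^(−1.50) = 3.162×10^-2 mol L⁻¹ atm⁻¹
[CO2*] = KH · pCO2 = 3.162×10^-2 × 1730×10^-6 atm = 5.47×10^-5 mol/L

[CO2*] = 54.7 μmol/L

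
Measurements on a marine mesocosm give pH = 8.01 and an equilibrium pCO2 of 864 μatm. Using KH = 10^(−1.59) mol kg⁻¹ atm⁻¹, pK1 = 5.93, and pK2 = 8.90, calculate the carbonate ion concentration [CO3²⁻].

[CO2*] = KH · pCO2 = 10^(−1.59) × 864×10^-6 = 2.221×10^-5 mol/kg
α₀ = 1/(1 + K1/[H⁺] + K1K2/[H⁺]²) = 1/(1 + 10^+2.08 + 10^+1.19) = 0.007315
DIC = [CO2*]/α₀ = 2.221×10^-5 / 0.007315 = 3.036 mmol/kg
[CO3²⁻] = α₂·DIC; α₂ = 0.1133, so [CO3²⁻] = 0.1133 × 3.036 = 0.344 mmol/kg

[CO3²⁻] = 0.344 mmol/kg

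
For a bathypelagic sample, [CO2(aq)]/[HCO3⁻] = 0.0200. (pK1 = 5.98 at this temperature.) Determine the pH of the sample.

pH = 7.68

From K1 = [H⁺][HCO3⁻]/[CO2(aq)]:  pH = pK1 − log₁₀([CO2(aq)]/[HCO3⁻])
log₁₀(0.0200) = -1.699
pH = 5.98 − (-1.699) = 7.68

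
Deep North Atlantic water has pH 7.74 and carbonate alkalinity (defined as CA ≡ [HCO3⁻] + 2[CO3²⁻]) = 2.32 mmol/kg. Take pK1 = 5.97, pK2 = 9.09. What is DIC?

CA = [HCO3⁻] + 2[CO3²⁻] = (α₁ + 2α₂)·DIC
At pH 7.74: [H⁺]/K1 = 10^-1.77 = 0.016982, K2/[H⁺] = 10^-1.35 = 0.044668
α₁ = 1/(1 + 0.016982 + 0.044668) = 1/1.0617 = 0.9419; α₂ = α₁·K2/[H⁺] = 0.04207
α₁ + 2α₂ = 1.0261
DIC = CA / (α₁ + 2α₂) = 2.32 / 1.0261 = 2.26 mmol/kg

DIC = 2.26 mmol/kg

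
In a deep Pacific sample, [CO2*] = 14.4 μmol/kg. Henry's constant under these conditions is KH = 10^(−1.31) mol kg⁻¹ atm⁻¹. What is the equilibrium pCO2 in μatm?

KH = 10^(−1.31) = 4.898×10^-2 mol kg⁻¹ atm⁻¹
pCO2 = [CO2*]/KH = 14.4×10^-6 / 4.898×10^-2 = 2.94×10^-4 atm = 294 μatm

pCO2 = 294 μatm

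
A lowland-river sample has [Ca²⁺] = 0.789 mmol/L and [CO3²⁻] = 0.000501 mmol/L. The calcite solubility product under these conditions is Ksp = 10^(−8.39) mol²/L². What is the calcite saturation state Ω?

Ω = 0.0970

Ksp = 10^(−8.39) = 4.074×10^-9
Ω = [Ca²⁺][CO3²⁻]/Ksp = (0.789×10^-3)(0.000501×10^-3) / 4.074×10^-9 = 0.0970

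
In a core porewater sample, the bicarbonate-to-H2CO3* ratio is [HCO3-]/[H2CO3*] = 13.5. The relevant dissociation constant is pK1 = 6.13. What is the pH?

pH = 7.26

From K1 = [H⁺][HCO3-]/[H2CO3*]:  pH = pK1 + log₁₀([HCO3-]/[H2CO3*])
log₁₀(13.5) = +1.130
pH = 6.13 + (+1.130) = 7.26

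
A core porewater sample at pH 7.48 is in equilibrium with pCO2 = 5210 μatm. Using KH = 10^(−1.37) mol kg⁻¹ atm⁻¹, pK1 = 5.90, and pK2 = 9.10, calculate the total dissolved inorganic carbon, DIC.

DIC = 8.87 mmol/kg

[CO2*] = KH · pCO2 = 10^(−1.37) × 5210×10^-6 = 2.222×10^-4 mol/kg
α₀ = 1/(1 + K1/[H⁺] + K1K2/[H⁺]²) = 1/(1 + 10^+1.58 + 10^-0.04) = 0.02504
DIC = [CO2*]/α₀ = 2.222×10^-4 / 0.02504 = 8.87 mmol/kg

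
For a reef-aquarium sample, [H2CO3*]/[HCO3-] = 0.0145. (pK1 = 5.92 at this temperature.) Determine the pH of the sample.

From K1 = [H⁺][HCO3-]/[H2CO3*]:  pH = pK1 − log₁₀([H2CO3*]/[HCO3-])
log₁₀(0.0145) = -1.839
pH = 5.92 − (-1.839) = 7.76

pH = 7.76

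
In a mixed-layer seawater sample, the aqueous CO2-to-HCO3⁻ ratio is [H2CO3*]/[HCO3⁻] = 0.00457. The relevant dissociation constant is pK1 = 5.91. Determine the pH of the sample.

pH = 8.25

From K1 = [H⁺][HCO3⁻]/[H2CO3*]:  pH = pK1 − log₁₀([H2CO3*]/[HCO3⁻])
log₁₀(0.00457) = -2.340
pH = 5.91 − (-2.340) = 8.25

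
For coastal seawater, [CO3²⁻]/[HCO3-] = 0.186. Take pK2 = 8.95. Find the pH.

pH = 8.22

From K2 = [H⁺][CO3²⁻]/[HCO3-]:  pH = pK2 + log₁₀([CO3²⁻]/[HCO3-])
log₁₀(0.186) = -0.730
pH = 8.95 + (-0.730) = 8.22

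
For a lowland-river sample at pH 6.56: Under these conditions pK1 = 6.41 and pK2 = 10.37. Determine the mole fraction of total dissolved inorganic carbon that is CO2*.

α₀ = 0.414

α₀ = 1 / (1 + K1/[H⁺] + K1K2/[H⁺]²) = 1 / (1 + 10^+0.15 + 10^-3.66)
   = 1 / (1 + 1.4125 + 0.00021878) = 1/2.4128 = 0.4145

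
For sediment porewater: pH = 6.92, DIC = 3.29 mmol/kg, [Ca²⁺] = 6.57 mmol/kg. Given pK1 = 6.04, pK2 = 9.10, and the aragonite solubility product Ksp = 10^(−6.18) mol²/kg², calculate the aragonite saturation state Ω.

α₂ = 1 / (1 + [H⁺]/K2 + [H⁺]²/(K1K2)) = 1 / (1 + 10^+2.18 + 10^+1.30)
   = 1 / (1 + 151.36 + 19.953) = 1/172.31 = 0.005804
[CO3²⁻] = α₂ × DIC = 0.005804 × 3.29 = 0.01909 mmol/kg = 19.09 μmol/kg
Ksp = 10^(−6.18) = 6.607×10^-7
Ω = [Ca²⁺][CO3²⁻]/Ksp = (6.57×10^-3)(1.909×10^-5) / 6.607×10^-7 = 0.190

Ω = 0.190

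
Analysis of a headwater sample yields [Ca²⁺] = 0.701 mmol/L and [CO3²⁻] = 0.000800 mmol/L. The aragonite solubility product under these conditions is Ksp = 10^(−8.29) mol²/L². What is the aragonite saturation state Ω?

Ω = 0.109

Ksp = 10^(−8.29) = 5.129×10^-9
Ω = [Ca²⁺][CO3²⁻]/Ksp = (0.701×10^-3)(0.000800×10^-3) / 5.129×10^-9 = 0.109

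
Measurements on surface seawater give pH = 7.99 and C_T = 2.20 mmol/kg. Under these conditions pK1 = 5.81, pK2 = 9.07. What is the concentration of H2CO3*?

[CO2*] = 13.3 μmol/kg

α₀ = 1 / (1 + K1/[H⁺] + K1K2/[H⁺]²) = 1 / (1 + 10^+2.18 + 10^+1.10)
   = 1 / (1 + 151.36 + 12.589) = 1/164.95 = 0.006063
[CO2*] = α₀ × DIC = 0.006063 × 2.20 = 0.0133 mmol/kg = 13.3 μmol/kg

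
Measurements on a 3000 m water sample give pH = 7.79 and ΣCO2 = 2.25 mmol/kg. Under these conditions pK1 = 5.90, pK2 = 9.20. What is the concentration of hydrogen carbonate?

[HCO3⁻] = 2.14 mmol/kg

α₁ = 1 / (1 + [H⁺]/K1 + K2/[H⁺]) = 1 / (1 + 10^-1.89 + 10^-1.41)
   = 1 / (1 + 0.012882 + 0.038905) = 1/1.0518 = 0.9508
[HCO3⁻] = α₁ × DIC = 0.9508 × 2.25 = 2.14 mmol/kg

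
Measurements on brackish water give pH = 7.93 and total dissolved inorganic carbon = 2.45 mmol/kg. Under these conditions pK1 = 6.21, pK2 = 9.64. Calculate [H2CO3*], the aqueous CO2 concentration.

α₀ = 1 / (1 + K1/[H⁺] + K1K2/[H⁺]²) = 1 / (1 + 10^+1.72 + 10^+0.01)
   = 1 / (1 + 52.481 + 1.0233) = 1/54.504 = 0.01835
[CO2*] = α₀ × DIC = 0.01835 × 2.45 = 0.0450 mmol/kg

[CO2*] = 0.0450 mmol/kg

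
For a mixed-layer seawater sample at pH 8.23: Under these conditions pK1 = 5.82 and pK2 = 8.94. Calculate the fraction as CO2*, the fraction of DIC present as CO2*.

α₀ = 1 / (1 + K1/[H⁺] + K1K2/[H⁺]²) = 1 / (1 + 10^+2.41 + 10^+1.70)
   = 1 / (1 + 257.04 + 50.119) = 1/308.16 = 0.003245

α₀ = 0.00325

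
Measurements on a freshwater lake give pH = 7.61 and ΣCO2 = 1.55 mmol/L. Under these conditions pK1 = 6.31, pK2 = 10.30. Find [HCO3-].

[HCO3⁻] = 1.47 mmol/L

α₁ = 1 / (1 + [H⁺]/K1 + K2/[H⁺]) = 1 / (1 + 10^-1.30 + 10^-2.69)
   = 1 / (1 + 0.050119 + 0.0020417) = 1/1.0522 = 0.9504
[HCO3⁻] = α₁ × DIC = 0.9504 × 1.55 = 1.47 mmol/L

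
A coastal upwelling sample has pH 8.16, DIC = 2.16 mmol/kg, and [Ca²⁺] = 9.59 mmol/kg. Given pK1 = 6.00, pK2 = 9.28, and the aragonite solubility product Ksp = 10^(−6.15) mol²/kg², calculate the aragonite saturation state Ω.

Ω = 2.05

α₂ = 1 / (1 + [H⁺]/K2 + [H⁺]²/(K1K2)) = 1 / (1 + 10^+1.12 + 10^-1.04)
   = 1 / (1 + 13.183 + 0.091201) = 1/14.274 = 0.07006
[CO3²⁻] = α₂ × DIC = 0.07006 × 2.16 = 0.1513 mmol/kg
Ksp = 10^(−6.15) = 7.079×10^-7
Ω = [Ca²⁺][CO3²⁻]/Ksp = (9.59×10^-3)(1.513×10^-4) / 7.079×10^-7 = 2.05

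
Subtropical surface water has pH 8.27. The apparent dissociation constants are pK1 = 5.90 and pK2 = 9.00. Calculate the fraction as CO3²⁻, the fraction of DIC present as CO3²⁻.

α₂ = 1 / (1 + [H⁺]/K2 + [H⁺]²/(K1K2)) = 1 / (1 + 10^+0.73 + 10^-1.64)
   = 1 / (1 + 5.3703 + 0.022909) = 1/6.3932 = 0.1564

α₂ = 0.156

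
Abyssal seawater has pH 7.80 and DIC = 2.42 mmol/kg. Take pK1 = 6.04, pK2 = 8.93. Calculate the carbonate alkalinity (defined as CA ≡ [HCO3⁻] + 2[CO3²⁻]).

CA = [HCO3⁻] + 2[CO3²⁻] = (α₁ + 2α₂)·DIC
At pH 7.80: [H⁺]/K1 = 10^-1.76 = 0.017378, K2/[H⁺] = 10^-1.13 = 0.074131
α₁ = 1/(1 + 0.017378 + 0.074131) = 1/1.0915 = 0.9162; α₂ = α₁·K2/[H⁺] = 0.06792
α₁ + 2α₂ = 1.0520
CA = 1.0520 × 2.42 = 2.55 mmol/kg

CA = 2.55 mmol/kg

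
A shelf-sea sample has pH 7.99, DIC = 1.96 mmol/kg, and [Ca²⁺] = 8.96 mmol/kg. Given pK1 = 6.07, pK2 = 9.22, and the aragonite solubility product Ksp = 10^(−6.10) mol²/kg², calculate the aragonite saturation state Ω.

Ω = 1.22

α₂ = 1 / (1 + [H⁺]/K2 + [H⁺]²/(K1K2)) = 1 / (1 + 10^+1.23 + 10^-0.69)
   = 1 / (1 + 16.982 + 0.20417) = 1/18.187 = 0.05499
[CO3²⁻] = α₂ × DIC = 0.05499 × 1.96 = 0.1078 mmol/kg
Ksp = 10^(−6.10) = 7.943×10^-7
Ω = [Ca²⁺][CO3²⁻]/Ksp = (8.96×10^-3)(1.078×10^-4) / 7.943×10^-7 = 1.22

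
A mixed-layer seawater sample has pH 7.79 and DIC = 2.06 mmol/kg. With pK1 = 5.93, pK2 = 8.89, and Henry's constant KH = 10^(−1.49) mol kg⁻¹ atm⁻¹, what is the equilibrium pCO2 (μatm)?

α₀ = 1 / (1 + K1/[H⁺] + K1K2/[H⁺]²) = 1 / (1 + 10^+1.86 + 10^+0.76)
   = 1 / (1 + 72.444 + 5.7544) = 1/79.198 = 0.01263
[CO2*] = α₀ × DIC = 0.01263 × 2.06 = 0.02601 mmol/kg
pCO2 = [CO2*]/KH = 2.601×10^-5 / 3.236×10^-2 = 804 μatm

pCO2 = 804 μatm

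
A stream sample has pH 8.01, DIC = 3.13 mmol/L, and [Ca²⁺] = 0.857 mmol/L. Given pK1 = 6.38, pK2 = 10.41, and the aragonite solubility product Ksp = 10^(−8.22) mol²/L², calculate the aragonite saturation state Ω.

Ω = 1.72

α₂ = 1 / (1 + [H⁺]/K2 + [H⁺]²/(K1K2)) = 1 / (1 + 10^+2.40 + 10^+0.77)
   = 1 / (1 + 251.19 + 5.8884) = 1/258.08 = 0.003875
[CO3²⁻] = α₂ × DIC = 0.003875 × 3.13 = 0.01213 mmol/L = 12.13 μmol/L
Ksp = 10^(−8.22) = 6.026×10^-9
Ω = [Ca²⁺][CO3²⁻]/Ksp = (0.857×10^-3)(1.213×10^-5) / 6.026×10^-9 = 1.72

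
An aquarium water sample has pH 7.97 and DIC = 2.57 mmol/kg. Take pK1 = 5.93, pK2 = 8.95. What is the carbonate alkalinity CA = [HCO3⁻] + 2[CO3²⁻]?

CA = 2.79 mmol/kg

CA = [HCO3⁻] + 2[CO3²⁻] = (α₁ + 2α₂)·DIC
At pH 7.97: [H⁺]/K1 = 10^-2.04 = 0.0091201, K2/[H⁺] = 10^-0.98 = 0.10471
α₁ = 1/(1 + 0.0091201 + 0.10471) = 1/1.1138 = 0.8978; α₂ = α₁·K2/[H⁺] = 0.09401
α₁ + 2α₂ = 1.0858
CA = 1.0858 × 2.57 = 2.79 mmol/kg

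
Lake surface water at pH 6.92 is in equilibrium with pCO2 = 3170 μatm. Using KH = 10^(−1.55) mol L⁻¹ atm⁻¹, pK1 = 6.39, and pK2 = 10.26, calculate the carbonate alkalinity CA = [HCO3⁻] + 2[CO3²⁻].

CA = 0.303 mmol/L

[CO2*] = KH · pCO2 = 10^(−1.55) × 3170×10^-6 = 8.934×10^-5 mol/L
α₀ = 1/(1 + K1/[H⁺] + K1K2/[H⁺]²) = 1/(1 + 10^+0.53 + 10^-2.81) = 0.2278
DIC = [CO2*]/α₀ = 8.934×10^-5 / 0.2278 = 0.3922 mmol/L
CA = (α₁ + 2α₂)·DIC = (0.7719 + 2×0.0003528) × 0.3922 = 0.303 mmol/L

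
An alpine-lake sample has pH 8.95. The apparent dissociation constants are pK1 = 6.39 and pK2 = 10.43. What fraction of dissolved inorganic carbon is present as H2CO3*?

α₀ = 0.00266

α₀ = 1 / (1 + K1/[H⁺] + K1K2/[H⁺]²) = 1 / (1 + 10^+2.56 + 10^+1.08)
   = 1 / (1 + 363.08 + 12.023) = 1/376.10 = 0.002659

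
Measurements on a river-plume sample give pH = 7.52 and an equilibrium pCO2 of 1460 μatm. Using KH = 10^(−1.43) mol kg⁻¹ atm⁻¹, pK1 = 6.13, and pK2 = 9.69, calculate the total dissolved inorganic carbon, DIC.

[CO2*] = KH · pCO2 = 10^(−1.43) × 1460×10^-6 = 5.424×10^-5 mol/kg
α₀ = 1/(1 + K1/[H⁺] + K1K2/[H⁺]²) = 1/(1 + 10^+1.39 + 10^-0.78) = 0.03889
DIC = [CO2*]/α₀ = 5.424×10^-5 / 0.03889 = 1.39 mmol/kg

DIC = 1.39 mmol/kg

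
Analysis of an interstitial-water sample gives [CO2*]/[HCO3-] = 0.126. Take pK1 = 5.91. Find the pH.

pH = 6.81

From K1 = [H⁺][HCO3-]/[CO2*]:  pH = pK1 − log₁₀([CO2*]/[HCO3-])
log₁₀(0.126) = -0.900
pH = 5.91 − (-0.900) = 6.81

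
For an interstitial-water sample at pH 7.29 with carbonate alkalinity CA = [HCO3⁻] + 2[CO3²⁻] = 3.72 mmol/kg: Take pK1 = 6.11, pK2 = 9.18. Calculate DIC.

DIC = 3.91 mmol/kg

CA = [HCO3⁻] + 2[CO3²⁻] = (α₁ + 2α₂)·DIC
At pH 7.29: [H⁺]/K1 = 10^-1.18 = 0.066069, K2/[H⁺] = 10^-1.89 = 0.012882
α₁ = 1/(1 + 0.066069 + 0.012882) = 1/1.0790 = 0.9268; α₂ = α₁·K2/[H⁺] = 0.01194
α₁ + 2α₂ = 0.9507
DIC = CA / (α₁ + 2α₂) = 3.72 / 0.9507 = 3.91 mmol/kg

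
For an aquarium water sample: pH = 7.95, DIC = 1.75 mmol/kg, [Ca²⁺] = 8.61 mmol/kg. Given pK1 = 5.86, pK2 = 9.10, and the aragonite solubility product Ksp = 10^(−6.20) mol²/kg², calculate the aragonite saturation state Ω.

Ω = 1.57

α₂ = 1 / (1 + [H⁺]/K2 + [H⁺]²/(K1K2)) = 1 / (1 + 10^+1.15 + 10^-0.94)
   = 1 / (1 + 14.125 + 0.11482) = 1/15.240 = 0.06562
[CO3²⁻] = α₂ × DIC = 0.06562 × 1.75 = 0.1148 mmol/kg
Ksp = 10^(−6.20) = 6.310×10^-7
Ω = [Ca²⁺][CO3²⁻]/Ksp = (8.61×10^-3)(1.148×10^-4) / 6.310×10^-7 = 1.57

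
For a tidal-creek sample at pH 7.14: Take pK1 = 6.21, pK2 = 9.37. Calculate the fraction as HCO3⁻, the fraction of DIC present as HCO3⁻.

α₁ = 1 / (1 + [H⁺]/K1 + K2/[H⁺]) = 1 / (1 + 10^-0.93 + 10^-2.23)
   = 1 / (1 + 0.11749 + 0.0058884) = 1/1.1234 = 0.8902

α₁ = 0.890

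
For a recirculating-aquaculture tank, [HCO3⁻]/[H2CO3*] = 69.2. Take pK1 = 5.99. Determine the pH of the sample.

From K1 = [H⁺][HCO3⁻]/[H2CO3*]:  pH = pK1 + log₁₀([HCO3⁻]/[H2CO3*])
log₁₀(69.2) = +1.840
pH = 5.99 + (+1.840) = 7.83

pH = 7.83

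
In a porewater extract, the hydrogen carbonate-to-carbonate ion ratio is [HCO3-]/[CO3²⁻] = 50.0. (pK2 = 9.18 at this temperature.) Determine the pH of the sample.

From K2 = [H⁺][CO3²⁻]/[HCO3-]:  pH = pK2 − log₁₀([HCO3-]/[CO3²⁻])
log₁₀(50.0) = +1.699
pH = 9.18 − (+1.699) = 7.48

pH = 7.48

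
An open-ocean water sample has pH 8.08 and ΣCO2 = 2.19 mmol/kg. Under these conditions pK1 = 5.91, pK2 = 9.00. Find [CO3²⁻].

[CO3²⁻] = 0.234 mmol/kg

α₂ = 1 / (1 + [H⁺]/K2 + [H⁺]²/(K1K2)) = 1 / (1 + 10^+0.92 + 10^-1.25)
   = 1 / (1 + 8.3176 + 0.056234) = 1/9.3739 = 0.1067
[CO3²⁻] = α₂ × DIC = 0.1067 × 2.19 = 0.234 mmol/kg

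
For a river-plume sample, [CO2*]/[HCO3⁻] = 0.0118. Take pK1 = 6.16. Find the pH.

From K1 = [H⁺][HCO3⁻]/[CO2*]:  pH = pK1 − log₁₀([CO2*]/[HCO3⁻])
log₁₀(0.0118) = -1.928
pH = 6.16 − (-1.928) = 8.09

pH = 8.09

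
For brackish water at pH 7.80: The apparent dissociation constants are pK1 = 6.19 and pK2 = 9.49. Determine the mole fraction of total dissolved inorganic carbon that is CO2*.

α₀ = 0.0235

α₀ = 1 / (1 + K1/[H⁺] + K1K2/[H⁺]²) = 1 / (1 + 10^+1.61 + 10^-0.08)
   = 1 / (1 + 40.738 + 0.83176) = 1/42.570 = 0.02349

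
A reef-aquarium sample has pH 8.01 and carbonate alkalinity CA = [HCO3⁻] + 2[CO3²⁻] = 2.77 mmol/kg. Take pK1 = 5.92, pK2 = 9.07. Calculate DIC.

CA = [HCO3⁻] + 2[CO3²⁻] = (α₁ + 2α₂)·DIC
At pH 8.01: [H⁺]/K1 = 10^-2.09 = 0.0081283, K2/[H⁺] = 10^-1.06 = 0.087096
α₁ = 1/(1 + 0.0081283 + 0.087096) = 1/1.0952 = 0.9131; α₂ = α₁·K2/[H⁺] = 0.07952
α₁ + 2α₂ = 1.0721
DIC = CA / (α₁ + 2α₂) = 2.77 / 1.0721 = 2.58 mmol/kg

DIC = 2.58 mmol/kg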